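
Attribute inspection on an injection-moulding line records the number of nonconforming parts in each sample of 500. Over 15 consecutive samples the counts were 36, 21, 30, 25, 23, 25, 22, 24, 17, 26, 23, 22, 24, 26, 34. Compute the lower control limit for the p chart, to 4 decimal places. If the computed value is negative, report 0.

0.0210

p̄ = Σdᵢ / (k·n) = 378 / (15 × 500) = 0.05040
LCL = p̄ − 3·√(p̄(1−p̄)/n) = 0.05040 − 3 × 0.00978 = 0.02105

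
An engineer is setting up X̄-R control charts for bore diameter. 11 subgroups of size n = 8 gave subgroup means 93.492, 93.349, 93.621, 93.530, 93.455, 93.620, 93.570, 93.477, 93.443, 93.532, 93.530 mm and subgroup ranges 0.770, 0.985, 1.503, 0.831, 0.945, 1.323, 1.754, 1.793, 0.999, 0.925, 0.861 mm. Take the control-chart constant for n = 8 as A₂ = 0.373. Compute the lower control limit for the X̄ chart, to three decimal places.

93.081

X̄̄ = (93.492 + 93.349 + 93.621 + 93.530 + 93.455 + 93.620 + 93.570 + 93.477 + 93.443 + 93.532 + 93.530) / 11 = 1028.6190 / 11 = 93.5108
R̄ = (0.770 + 0.985 + 1.503 + 0.831 + 0.945 + 1.323 + 1.754 + 1.793 + 0.999 + 0.925 + 0.861) / 11 = 12.6890 / 11 = 1.1535
LCL = X̄̄ − A₂·R̄ = 93.5108 − 0.373 × 1.1535 = 93.0805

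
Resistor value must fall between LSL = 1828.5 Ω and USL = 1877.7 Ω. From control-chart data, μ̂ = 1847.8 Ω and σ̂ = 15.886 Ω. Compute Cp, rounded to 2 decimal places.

Cp = (USL − LSL) / (6σ̂) = (1877.7 − 1828.5) / (6 × 15.886) = 49.2000 / 95.3160 = 0.5162

0.52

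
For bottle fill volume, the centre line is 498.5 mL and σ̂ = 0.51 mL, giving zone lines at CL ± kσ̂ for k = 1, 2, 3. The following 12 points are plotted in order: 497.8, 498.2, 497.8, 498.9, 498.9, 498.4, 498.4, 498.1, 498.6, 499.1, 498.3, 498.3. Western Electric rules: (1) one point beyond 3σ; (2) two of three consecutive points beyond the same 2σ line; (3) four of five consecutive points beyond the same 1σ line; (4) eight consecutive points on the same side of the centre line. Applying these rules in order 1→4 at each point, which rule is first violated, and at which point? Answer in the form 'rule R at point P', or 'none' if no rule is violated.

none

Zone of each point (C = within 1σ̂, B = 1σ̂–2σ̂, A = 2σ̂–3σ̂, * = beyond 3σ̂; sign = side of CL): 1:-B, 2:-C, 3:-B, 4:+C, 5:+C, 6:-C, 7:-C, 8:-C, 9:+C, 10:+B, 11:-C, 12:-C
No rule fires across all 12 points.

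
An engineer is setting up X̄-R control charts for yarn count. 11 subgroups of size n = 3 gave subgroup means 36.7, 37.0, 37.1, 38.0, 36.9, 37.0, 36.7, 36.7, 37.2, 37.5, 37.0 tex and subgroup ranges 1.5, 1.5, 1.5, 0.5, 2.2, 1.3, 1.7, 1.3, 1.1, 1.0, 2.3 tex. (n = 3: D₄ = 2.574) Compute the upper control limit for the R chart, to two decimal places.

3.72

R̄ = (1.5 + 1.5 + 1.5 + 0.5 + 2.2 + 1.3 + 1.7 + 1.3 + 1.1 + 1.0 + 2.3) / 11 = 15.9000 / 11 = 1.4455
UCL_R = D₄·R̄ = 2.574 × 1.4455 = 3.7206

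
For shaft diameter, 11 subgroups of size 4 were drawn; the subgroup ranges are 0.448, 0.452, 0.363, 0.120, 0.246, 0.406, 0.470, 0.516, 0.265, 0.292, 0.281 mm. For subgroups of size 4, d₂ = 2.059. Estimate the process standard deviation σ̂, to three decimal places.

0.170

R̄ = (0.448 + 0.452 + 0.363 + 0.120 + 0.246 + 0.406 + 0.470 + 0.516 + 0.265 + 0.292 + 0.281) / 11 = 0.3508
σ̂ = R̄ / d₂ = 0.3508 / 2.059 = 0.1704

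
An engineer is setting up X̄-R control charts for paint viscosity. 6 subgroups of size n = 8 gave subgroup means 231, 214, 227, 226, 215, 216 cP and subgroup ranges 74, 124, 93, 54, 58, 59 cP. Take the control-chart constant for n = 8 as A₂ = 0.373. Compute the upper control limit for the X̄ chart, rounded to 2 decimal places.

X̄̄ = (231 + 214 + 227 + 226 + 215 + 216) / 6 = 1329.0000 / 6 = 221.5000
R̄ = (74 + 124 + 93 + 54 + 58 + 59) / 6 = 462.0000 / 6 = 77.0000
UCL = X̄̄ + A₂·R̄ = 221.5000 + 0.373 × 77.0000 = 250.2210

250.22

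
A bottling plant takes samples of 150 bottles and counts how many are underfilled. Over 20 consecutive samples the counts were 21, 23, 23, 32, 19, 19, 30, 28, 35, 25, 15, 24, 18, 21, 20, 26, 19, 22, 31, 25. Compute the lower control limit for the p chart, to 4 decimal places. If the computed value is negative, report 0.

0.0692

p̄ = Σdᵢ / (k·n) = 476 / (20 × 150) = 0.15867
LCL = p̄ − 3·√(p̄(1−p̄)/n) = 0.15867 − 3 × 0.02983 = 0.06917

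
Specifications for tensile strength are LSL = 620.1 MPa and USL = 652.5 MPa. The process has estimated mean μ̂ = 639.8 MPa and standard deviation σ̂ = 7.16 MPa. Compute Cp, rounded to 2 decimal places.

Cp = (USL − LSL) / (6σ̂) = (652.5 − 620.1) / (6 × 7.16) = 32.4000 / 42.9600 = 0.7542

0.75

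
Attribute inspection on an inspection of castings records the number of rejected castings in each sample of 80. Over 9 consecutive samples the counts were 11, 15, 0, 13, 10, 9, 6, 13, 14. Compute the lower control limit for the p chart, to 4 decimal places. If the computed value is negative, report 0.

0.0149

p̄ = Σdᵢ / (k·n) = 91 / (9 × 80) = 0.12639
LCL = p̄ − 3·√(p̄(1−p̄)/n) = 0.12639 − 3 × 0.03715 = 0.01494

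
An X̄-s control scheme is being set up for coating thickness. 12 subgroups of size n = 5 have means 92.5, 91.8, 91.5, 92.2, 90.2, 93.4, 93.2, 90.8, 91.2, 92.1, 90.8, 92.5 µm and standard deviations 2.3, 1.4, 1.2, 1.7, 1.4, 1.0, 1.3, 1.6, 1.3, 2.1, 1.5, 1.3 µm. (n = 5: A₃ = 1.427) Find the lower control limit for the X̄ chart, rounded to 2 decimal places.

X̄̄ = (92.5 + 91.8 + 91.5 + 92.2 + 90.2 + 93.4 + 93.2 + 90.8 + 91.2 + 92.1 + 90.8 + 92.5) / 12 = 91.8500
s̄ = (2.3 + 1.4 + 1.2 + 1.7 + 1.4 + 1.0 + 1.3 + 1.6 + 1.3 + 2.1 + 1.5 + 1.3) / 12 = 1.5083
LCL = X̄̄ − A₃·s̄ = 91.8500 − 1.427 × 1.5083 = 89.6976

89.70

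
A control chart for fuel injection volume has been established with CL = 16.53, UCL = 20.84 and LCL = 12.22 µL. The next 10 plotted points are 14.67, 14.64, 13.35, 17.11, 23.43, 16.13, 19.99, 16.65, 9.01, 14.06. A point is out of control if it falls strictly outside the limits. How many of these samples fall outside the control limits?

2

Compare each point to [12.22, 20.84]: sample 5 = 23.43 > UCL; sample 9 = 9.01 < LCL.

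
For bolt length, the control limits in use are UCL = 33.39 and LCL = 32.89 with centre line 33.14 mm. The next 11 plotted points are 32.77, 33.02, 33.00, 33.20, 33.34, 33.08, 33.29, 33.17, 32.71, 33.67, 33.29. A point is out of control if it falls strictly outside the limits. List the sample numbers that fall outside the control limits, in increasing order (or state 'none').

Compare each point to [32.89, 33.39]: sample 1 = 32.77 < LCL; sample 9 = 32.71 < LCL; sample 10 = 33.67 > UCL.

1, 9, 10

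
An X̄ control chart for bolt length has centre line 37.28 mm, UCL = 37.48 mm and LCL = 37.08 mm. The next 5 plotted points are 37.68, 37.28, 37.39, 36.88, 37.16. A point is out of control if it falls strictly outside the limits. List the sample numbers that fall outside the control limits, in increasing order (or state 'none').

Compare each point to [37.08, 37.48]: sample 1 = 37.68 > UCL; sample 4 = 36.88 < LCL.

1, 4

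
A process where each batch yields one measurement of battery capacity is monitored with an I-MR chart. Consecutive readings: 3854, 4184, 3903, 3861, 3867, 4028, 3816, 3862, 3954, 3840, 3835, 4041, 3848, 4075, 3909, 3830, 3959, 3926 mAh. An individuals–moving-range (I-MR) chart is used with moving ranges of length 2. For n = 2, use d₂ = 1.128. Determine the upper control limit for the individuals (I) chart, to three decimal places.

4285.044

X̄ = (3854 + 4184 + 3903 + 3861 + 3867 + 4028 + 3816 + 3862 + 3954 + 3840 + 3835 + 4041 + 3848 + 4075 + 3909 + 3830 + 3959 + 3926) / 18 = 3921.7778
Moving ranges: 330, 281, 42, 6, 161, 212, 46, 92, 114, 5, 206, 193, 227, 166, 79, 129, 33; M̄R̄ = 2322.0000 / 17 = 136.5882
UCL = X̄ + 3·M̄R̄/d₂ = 3921.7778 + 3 × 136.5882 / 1.128 = 4285.0444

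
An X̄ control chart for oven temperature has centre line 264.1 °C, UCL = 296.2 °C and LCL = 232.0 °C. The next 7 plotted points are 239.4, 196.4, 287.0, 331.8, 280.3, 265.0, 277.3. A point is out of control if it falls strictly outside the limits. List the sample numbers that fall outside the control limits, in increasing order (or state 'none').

Compare each point to [232.0, 296.2]: sample 2 = 196.4 < LCL; sample 4 = 331.8 > UCL.

2, 4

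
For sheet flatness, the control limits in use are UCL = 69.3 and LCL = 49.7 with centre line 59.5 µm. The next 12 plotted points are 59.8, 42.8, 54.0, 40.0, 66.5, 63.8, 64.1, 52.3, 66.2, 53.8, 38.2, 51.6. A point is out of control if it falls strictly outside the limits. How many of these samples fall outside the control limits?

Compare each point to [49.7, 69.3]: sample 2 = 42.8 < LCL; sample 4 = 40.0 < LCL; sample 11 = 38.2 < LCL.

3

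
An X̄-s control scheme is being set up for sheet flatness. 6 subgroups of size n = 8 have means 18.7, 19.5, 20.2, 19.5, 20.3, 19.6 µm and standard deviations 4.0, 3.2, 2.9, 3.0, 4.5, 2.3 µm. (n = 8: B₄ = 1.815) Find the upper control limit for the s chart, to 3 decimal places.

6.020

s̄ = (4.0 + 3.2 + 2.9 + 3.0 + 4.5 + 2.3) / 6 = 3.3167
UCL_s = B₄·s̄ = 1.815 × 3.3167 = 6.0197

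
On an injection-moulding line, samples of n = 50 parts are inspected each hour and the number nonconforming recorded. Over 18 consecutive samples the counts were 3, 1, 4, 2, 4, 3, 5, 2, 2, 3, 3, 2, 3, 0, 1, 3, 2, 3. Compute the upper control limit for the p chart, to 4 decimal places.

0.1445

p̄ = Σdᵢ / (k·n) = 46 / (18 × 50) = 0.05111
UCL = p̄ + 3·√(p̄(1−p̄)/n) = 0.05111 + 3 × √(0.05111×0.94889/50) = 0.05111 + 3 × 0.03114 = 0.14454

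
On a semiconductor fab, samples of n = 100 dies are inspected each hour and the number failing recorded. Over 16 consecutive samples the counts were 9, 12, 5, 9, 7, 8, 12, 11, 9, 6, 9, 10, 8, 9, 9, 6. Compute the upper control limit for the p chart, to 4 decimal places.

0.1714

p̄ = Σdᵢ / (k·n) = 139 / (16 × 100) = 0.08687
UCL = p̄ + 3·√(p̄(1−p̄)/n) = 0.08687 + 3 × √(0.08687×0.91312/100) = 0.08687 + 3 × 0.02817 = 0.17137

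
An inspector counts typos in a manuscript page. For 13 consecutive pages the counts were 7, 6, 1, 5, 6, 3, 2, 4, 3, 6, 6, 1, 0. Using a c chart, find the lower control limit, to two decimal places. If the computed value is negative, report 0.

c̄ = (7 + 6 + 1 + 5 + 6 + 3 + 2 + 4 + 3 + 6 + 6 + 1 + 0) / 13 = 50 / 13 = 3.8462
LCL = c̄ − 3√c̄ = 3.8462 − 3 × 1.9612 = -2.0373 → 0 (cannot be negative)

0.00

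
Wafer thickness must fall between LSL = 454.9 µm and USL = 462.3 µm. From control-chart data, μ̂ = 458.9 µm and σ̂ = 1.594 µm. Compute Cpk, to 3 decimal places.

0.711

Cpu = (USL − μ̂) / (3σ̂) = (462.3 − 458.9) / (3 × 1.594) = 0.7110; Cpl = (μ̂ − LSL) / (3σ̂) = (458.9 − 454.9) / (3 × 1.594) = 0.8365; Cpk = min(Cpu, Cpl) = 0.7110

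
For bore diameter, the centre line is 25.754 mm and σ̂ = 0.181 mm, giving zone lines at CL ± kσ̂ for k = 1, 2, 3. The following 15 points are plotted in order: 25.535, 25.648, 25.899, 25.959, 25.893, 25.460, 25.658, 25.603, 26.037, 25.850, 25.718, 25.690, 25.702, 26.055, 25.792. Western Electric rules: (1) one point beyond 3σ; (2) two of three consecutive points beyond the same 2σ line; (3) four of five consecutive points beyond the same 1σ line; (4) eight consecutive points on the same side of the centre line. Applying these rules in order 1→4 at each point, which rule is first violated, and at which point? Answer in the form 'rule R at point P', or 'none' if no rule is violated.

Zone of each point (C = within 1σ̂, B = 1σ̂–2σ̂, A = 2σ̂–3σ̂, * = beyond 3σ̂; sign = side of CL): 1:-B, 2:-C, 3:+C, 4:+B, 5:+C, 6:-B, 7:-C, 8:-C, 9:+B, 10:+C, 11:-C, 12:-C, 13:-C, 14:+B, 15:+C
No rule fires across all 15 points.

none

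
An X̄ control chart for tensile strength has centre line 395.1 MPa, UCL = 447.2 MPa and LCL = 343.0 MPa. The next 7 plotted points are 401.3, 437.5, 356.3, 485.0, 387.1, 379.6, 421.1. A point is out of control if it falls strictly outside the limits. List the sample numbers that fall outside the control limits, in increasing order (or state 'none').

Compare each point to [343.0, 447.2]: sample 4 = 485.0 > UCL.

4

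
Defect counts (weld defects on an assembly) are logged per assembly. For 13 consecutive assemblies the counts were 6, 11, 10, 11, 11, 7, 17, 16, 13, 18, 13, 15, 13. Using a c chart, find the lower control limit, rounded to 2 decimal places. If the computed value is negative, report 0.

1.83

c̄ = (6 + 11 + 10 + 11 + 11 + 7 + 17 + 16 + 13 + 18 + 13 + 15 + 13) / 13 = 161 / 13 = 12.3846
LCL = c̄ − 3√c̄ = 12.3846 − 3 × 3.5192 = 1.8271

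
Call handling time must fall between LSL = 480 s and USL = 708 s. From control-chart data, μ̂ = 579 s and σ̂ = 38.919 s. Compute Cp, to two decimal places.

Cp = (USL − LSL) / (6σ̂) = (708 − 480) / (6 × 38.919) = 228.0000 / 233.5140 = 0.9764

0.98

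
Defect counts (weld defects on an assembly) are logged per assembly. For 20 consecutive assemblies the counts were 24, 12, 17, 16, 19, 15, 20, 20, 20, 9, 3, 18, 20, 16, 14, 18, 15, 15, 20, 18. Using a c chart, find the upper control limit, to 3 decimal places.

c̄ = (24 + 12 + 17 + 16 + 19 + 15 + 20 + 20 + 20 + 9 + 3 + 18 + 20 + 16 + 14 + 18 + 15 + 15 + 20 + 18) / 20 = 329 / 20 = 16.4500
UCL = c̄ + 3√c̄ = 16.4500 + 3 × √16.4500 = 16.4500 + 3 × 4.0559 = 28.6176

28.618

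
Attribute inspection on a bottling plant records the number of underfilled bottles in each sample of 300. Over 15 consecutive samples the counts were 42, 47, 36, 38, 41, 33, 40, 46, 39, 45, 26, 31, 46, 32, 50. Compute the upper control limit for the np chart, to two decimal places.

57.03

p̄ = Σdᵢ / (k·n) = 592 / (15 × 300) = 0.13156
UCL = np̄ + 3·√(np̄(1−p̄)) = 39.4667 + 3 × √(39.4667×0.86844) = 39.4667 + 3 × 5.8545 = 57.0300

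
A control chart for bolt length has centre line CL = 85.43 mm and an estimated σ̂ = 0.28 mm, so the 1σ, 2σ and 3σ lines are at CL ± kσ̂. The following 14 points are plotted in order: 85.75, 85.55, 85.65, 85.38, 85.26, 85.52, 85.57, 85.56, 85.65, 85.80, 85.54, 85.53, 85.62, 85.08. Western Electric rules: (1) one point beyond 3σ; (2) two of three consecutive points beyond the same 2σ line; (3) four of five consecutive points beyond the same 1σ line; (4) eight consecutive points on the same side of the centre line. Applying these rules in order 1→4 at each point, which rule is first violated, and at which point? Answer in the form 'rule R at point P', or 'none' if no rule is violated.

Zone of each point (C = within 1σ̂, B = 1σ̂–2σ̂, A = 2σ̂–3σ̂, * = beyond 3σ̂; sign = side of CL): 1:+B, 2:+C, 3:+C, 4:-C, 5:-C, 6:+C, 7:+C, 8:+C, 9:+C, 10:+B, 11:+C, 12:+C, 13:+C, 14:-B
Rule 4 (eight consecutive points on the same side of the centre line) is satisfied at point 13.

rule 4 at point 13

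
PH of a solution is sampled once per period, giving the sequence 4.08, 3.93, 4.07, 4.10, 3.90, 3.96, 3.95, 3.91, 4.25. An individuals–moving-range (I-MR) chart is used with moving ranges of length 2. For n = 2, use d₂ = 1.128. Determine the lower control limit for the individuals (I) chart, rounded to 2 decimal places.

3.69

X̄ = (4.08 + 3.93 + 4.07 + 4.10 + 3.90 + 3.96 + 3.95 + 3.91 + 4.25) / 9 = 4.0167
Moving ranges: 0.15, 0.14, 0.03, 0.20, 0.06, 0.01, 0.04, 0.34; M̄R̄ = 0.9700 / 8 = 0.1213
LCL = X̄ − 3·M̄R̄/d₂ = 4.0167 − 3 × 0.1213 / 1.128 = 3.6942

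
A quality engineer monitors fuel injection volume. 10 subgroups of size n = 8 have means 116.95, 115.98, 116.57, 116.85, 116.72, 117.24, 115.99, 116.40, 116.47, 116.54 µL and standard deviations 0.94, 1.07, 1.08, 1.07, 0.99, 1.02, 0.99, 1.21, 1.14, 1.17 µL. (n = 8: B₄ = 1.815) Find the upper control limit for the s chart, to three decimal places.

s̄ = (0.94 + 1.07 + 1.08 + 1.07 + 0.99 + 1.02 + 0.99 + 1.21 + 1.14 + 1.17) / 10 = 1.0680
UCL_s = B₄·s̄ = 1.815 × 1.0680 = 1.9384

1.938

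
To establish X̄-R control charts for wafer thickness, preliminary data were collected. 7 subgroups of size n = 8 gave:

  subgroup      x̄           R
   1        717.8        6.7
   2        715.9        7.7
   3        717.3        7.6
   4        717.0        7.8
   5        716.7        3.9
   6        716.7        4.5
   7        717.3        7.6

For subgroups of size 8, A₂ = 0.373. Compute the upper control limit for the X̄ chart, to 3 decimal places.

719.398

X̄̄ = (717.8 + 715.9 + 717.3 + 717.0 + 716.7 + 716.7 + 717.3) / 7 = 5018.7000 / 7 = 716.9571
R̄ = (6.7 + 7.7 + 7.6 + 7.8 + 3.9 + 4.5 + 7.6) / 7 = 45.8000 / 7 = 6.5429
UCL = X̄̄ + A₂·R̄ = 716.9571 + 0.373 × 6.5429 = 719.3976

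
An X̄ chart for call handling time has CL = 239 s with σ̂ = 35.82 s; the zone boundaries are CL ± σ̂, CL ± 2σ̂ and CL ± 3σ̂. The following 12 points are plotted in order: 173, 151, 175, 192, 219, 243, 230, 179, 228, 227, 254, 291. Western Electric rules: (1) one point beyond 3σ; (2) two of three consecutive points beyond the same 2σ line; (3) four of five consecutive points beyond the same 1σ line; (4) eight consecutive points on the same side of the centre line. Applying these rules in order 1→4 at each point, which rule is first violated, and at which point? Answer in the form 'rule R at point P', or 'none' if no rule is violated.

rule 3 at point 4

Zone of each point (C = within 1σ̂, B = 1σ̂–2σ̂, A = 2σ̂–3σ̂, * = beyond 3σ̂; sign = side of CL): 1:-B, 2:-A, 3:-B, 4:-B, 5:-C, 6:+C, 7:-C, 8:-B, 9:-C, 10:-C, 11:+C, 12:+B
Rule 3 (four of five consecutive points beyond the same 1σ limit) is satisfied at point 4.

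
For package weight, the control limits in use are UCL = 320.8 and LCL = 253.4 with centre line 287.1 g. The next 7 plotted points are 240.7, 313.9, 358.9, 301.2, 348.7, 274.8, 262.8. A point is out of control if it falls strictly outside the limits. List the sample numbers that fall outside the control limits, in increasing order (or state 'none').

Compare each point to [253.4, 320.8]: sample 1 = 240.7 < LCL; sample 3 = 358.9 > UCL; sample 5 = 348.7 > UCL.

1, 3, 5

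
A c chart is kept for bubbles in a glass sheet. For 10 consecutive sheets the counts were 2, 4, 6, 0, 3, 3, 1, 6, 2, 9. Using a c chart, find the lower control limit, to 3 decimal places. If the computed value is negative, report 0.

c̄ = (2 + 4 + 6 + 0 + 3 + 3 + 1 + 6 + 2 + 9) / 10 = 36 / 10 = 3.6000
LCL = c̄ − 3√c̄ = 3.6000 − 3 × 1.8974 = -2.0921 → 0 (cannot be negative)

0.000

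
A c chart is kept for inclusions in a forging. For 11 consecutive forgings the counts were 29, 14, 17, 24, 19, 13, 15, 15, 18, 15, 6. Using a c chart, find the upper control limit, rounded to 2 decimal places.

29.12

c̄ = (29 + 14 + 17 + 24 + 19 + 13 + 15 + 15 + 18 + 15 + 6) / 11 = 185 / 11 = 16.8182
UCL = c̄ + 3√c̄ = 16.8182 + 3 × √16.8182 = 16.8182 + 3 × 4.1010 = 29.1212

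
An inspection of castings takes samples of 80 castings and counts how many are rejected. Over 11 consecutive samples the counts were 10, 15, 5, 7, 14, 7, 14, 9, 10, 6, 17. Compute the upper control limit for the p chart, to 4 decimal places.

p̄ = Σdᵢ / (k·n) = 114 / (11 × 80) = 0.12955
UCL = p̄ + 3·√(p̄(1−p̄)/n) = 0.12955 + 3 × √(0.12955×0.87045/80) = 0.12955 + 3 × 0.03754 = 0.24218

0.2422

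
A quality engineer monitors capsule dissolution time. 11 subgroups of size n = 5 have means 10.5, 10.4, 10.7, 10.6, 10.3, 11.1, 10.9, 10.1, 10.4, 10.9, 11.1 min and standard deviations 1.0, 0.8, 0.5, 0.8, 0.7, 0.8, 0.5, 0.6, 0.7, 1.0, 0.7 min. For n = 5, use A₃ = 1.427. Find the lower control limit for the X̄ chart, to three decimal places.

9.586

X̄̄ = (10.5 + 10.4 + 10.7 + 10.6 + 10.3 + 11.1 + 10.9 + 10.1 + 10.4 + 10.9 + 11.1) / 11 = 10.6364
s̄ = (1.0 + 0.8 + 0.5 + 0.8 + 0.7 + 0.8 + 0.5 + 0.6 + 0.7 + 1.0 + 0.7) / 11 = 0.7364
LCL = X̄̄ − A₃·s̄ = 10.6364 − 1.427 × 0.7364 = 9.5856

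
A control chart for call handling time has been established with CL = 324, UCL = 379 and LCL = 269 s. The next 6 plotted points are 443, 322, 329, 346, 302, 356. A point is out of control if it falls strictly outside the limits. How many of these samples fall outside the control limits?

Compare each point to [269, 379]: sample 1 = 443 > UCL.

1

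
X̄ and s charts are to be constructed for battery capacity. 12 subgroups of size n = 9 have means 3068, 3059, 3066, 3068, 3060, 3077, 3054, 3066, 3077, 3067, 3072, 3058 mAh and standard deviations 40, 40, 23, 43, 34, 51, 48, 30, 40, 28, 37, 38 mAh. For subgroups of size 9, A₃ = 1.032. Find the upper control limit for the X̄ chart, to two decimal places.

3104.87

X̄̄ = (3068 + 3059 + 3066 + 3068 + 3060 + 3077 + 3054 + 3066 + 3077 + 3067 + 3072 + 3058) / 12 = 3066.0000
s̄ = (40 + 40 + 23 + 43 + 34 + 51 + 48 + 30 + 40 + 28 + 37 + 38) / 12 = 37.6667
UCL = X̄̄ + A₃·s̄ = 3066.0000 + 1.032 × 37.6667 = 3104.8720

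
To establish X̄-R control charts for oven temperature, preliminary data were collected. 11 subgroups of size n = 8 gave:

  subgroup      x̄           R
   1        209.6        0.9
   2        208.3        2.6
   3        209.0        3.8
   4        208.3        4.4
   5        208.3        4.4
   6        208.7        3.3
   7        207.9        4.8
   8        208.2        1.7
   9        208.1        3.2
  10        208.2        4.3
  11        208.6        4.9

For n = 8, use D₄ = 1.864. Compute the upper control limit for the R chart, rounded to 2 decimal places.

R̄ = (0.9 + 2.6 + 3.8 + 4.4 + 4.4 + 3.3 + 4.8 + 1.7 + 3.2 + 4.3 + 4.9) / 11 = 38.3000 / 11 = 3.4818
UCL_R = D₄·R̄ = 1.864 × 3.4818 = 6.4901

6.49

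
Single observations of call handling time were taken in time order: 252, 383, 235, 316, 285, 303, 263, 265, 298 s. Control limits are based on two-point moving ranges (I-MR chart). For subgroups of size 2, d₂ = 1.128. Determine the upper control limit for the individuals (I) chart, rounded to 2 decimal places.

X̄ = (252 + 383 + 235 + 316 + 285 + 303 + 263 + 265 + 298) / 9 = 288.8889
Moving ranges: 131, 148, 81, 31, 18, 40, 2, 33; M̄R̄ = 484.0000 / 8 = 60.5000
UCL = X̄ + 3·M̄R̄/d₂ = 288.8889 + 3 × 60.5000 / 1.128 = 449.7931

449.79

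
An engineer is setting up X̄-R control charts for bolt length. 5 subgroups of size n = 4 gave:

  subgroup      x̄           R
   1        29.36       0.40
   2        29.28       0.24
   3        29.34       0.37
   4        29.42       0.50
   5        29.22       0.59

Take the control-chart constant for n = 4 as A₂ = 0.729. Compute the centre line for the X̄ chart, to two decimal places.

X̄̄ = (29.36 + 29.28 + 29.34 + 29.42 + 29.22) / 5 = 146.6200 / 5 = 29.3240
CL = X̄̄ = 29.3240

29.32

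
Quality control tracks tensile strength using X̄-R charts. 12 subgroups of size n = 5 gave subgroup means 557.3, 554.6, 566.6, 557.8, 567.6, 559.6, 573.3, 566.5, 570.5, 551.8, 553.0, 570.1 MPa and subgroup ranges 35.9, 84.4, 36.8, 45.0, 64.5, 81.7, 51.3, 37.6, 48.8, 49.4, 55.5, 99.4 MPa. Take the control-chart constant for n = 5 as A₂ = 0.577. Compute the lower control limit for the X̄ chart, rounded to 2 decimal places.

X̄̄ = (557.3 + 554.6 + 566.6 + 557.8 + 567.6 + 559.6 + 573.3 + 566.5 + 570.5 + 551.8 + 553.0 + 570.1) / 12 = 6748.7000 / 12 = 562.3917
R̄ = (35.9 + 84.4 + 36.8 + 45.0 + 64.5 + 81.7 + 51.3 + 37.6 + 48.8 + 49.4 + 55.5 + 99.4) / 12 = 690.3000 / 12 = 57.5250
LCL = X̄̄ − A₂·R̄ = 562.3917 − 0.577 × 57.5250 = 529.1997

529.20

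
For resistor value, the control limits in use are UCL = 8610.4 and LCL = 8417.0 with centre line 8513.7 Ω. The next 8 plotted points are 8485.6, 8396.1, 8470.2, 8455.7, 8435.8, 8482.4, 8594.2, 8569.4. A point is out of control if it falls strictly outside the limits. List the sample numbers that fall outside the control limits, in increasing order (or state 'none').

Compare each point to [8417.0, 8610.4]: sample 2 = 8396.1 < LCL.

2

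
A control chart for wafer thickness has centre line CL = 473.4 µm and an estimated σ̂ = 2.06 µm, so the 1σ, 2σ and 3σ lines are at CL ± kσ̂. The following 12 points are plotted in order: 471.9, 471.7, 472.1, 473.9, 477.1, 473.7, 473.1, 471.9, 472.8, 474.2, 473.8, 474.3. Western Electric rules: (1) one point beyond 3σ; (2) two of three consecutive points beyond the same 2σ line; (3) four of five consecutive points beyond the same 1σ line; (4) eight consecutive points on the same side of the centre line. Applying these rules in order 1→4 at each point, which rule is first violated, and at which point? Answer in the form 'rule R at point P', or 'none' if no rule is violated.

Zone of each point (C = within 1σ̂, B = 1σ̂–2σ̂, A = 2σ̂–3σ̂, * = beyond 3σ̂; sign = side of CL): 1:-C, 2:-C, 3:-C, 4:+C, 5:+B, 6:+C, 7:-C, 8:-C, 9:-C, 10:+C, 11:+C, 12:+C
No rule fires across all 12 points.

none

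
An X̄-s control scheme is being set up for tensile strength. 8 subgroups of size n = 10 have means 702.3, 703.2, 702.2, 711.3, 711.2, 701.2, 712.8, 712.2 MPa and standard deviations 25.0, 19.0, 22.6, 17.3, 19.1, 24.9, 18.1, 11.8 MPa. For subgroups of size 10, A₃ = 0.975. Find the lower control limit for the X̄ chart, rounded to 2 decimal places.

X̄̄ = (702.3 + 703.2 + 702.2 + 711.3 + 711.2 + 701.2 + 712.8 + 712.2) / 8 = 707.0500
s̄ = (25.0 + 19.0 + 22.6 + 17.3 + 19.1 + 24.9 + 18.1 + 11.8) / 8 = 19.7250
LCL = X̄̄ − A₃·s̄ = 707.0500 − 0.975 × 19.7250 = 687.8181

687.82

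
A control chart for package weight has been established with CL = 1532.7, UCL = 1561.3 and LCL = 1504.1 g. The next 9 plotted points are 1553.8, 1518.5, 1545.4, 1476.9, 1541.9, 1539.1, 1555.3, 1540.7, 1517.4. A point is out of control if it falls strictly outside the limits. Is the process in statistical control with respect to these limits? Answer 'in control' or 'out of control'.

out of control

Compare each point to [1504.1, 1561.3]: sample 4 = 1476.9 < LCL.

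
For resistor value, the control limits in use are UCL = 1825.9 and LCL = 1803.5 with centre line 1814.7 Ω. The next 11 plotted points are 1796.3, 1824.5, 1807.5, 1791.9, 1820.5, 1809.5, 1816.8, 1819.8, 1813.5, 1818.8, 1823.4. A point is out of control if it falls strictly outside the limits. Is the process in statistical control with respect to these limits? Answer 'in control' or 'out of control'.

out of control

Compare each point to [1803.5, 1825.9]: sample 1 = 1796.3 < LCL; sample 4 = 1791.9 < LCL.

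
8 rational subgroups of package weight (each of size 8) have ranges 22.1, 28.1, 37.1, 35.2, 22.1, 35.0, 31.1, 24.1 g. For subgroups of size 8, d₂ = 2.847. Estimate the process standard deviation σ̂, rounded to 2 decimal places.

10.31

R̄ = (22.1 + 28.1 + 37.1 + 35.2 + 22.1 + 35.0 + 31.1 + 24.1) / 8 = 29.3500
σ̂ = R̄ / d₂ = 29.3500 / 2.847 = 10.3091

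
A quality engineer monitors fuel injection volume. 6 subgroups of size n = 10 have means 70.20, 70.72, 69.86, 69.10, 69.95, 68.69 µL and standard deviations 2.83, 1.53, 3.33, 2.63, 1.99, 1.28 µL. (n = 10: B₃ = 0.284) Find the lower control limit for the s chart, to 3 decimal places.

0.643

s̄ = (2.83 + 1.53 + 3.33 + 2.63 + 1.99 + 1.28) / 6 = 2.2650
LCL_s = B₃·s̄ = 0.284 × 2.2650 = 0.6433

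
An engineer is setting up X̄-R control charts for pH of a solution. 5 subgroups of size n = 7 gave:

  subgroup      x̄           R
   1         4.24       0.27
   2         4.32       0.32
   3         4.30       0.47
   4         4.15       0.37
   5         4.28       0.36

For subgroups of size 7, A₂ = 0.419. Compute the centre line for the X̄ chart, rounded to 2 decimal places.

X̄̄ = (4.24 + 4.32 + 4.30 + 4.15 + 4.28) / 5 = 21.2900 / 5 = 4.2580
CL = X̄̄ = 4.2580

4.26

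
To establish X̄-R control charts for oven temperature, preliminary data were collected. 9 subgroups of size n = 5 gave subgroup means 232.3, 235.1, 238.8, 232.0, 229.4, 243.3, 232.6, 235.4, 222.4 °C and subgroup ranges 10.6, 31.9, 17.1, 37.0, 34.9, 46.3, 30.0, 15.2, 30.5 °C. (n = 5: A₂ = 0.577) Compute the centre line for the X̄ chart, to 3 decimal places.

233.478

X̄̄ = (232.3 + 235.1 + 238.8 + 232.0 + 229.4 + 243.3 + 232.6 + 235.4 + 222.4) / 9 = 2101.3000 / 9 = 233.4778
CL = X̄̄ = 233.4778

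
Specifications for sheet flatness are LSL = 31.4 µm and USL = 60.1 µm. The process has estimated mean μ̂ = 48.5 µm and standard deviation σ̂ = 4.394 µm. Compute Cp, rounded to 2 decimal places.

1.09

Cp = (USL − LSL) / (6σ̂) = (60.1 − 31.4) / (6 × 4.394) = 28.7000 / 26.3640 = 1.0886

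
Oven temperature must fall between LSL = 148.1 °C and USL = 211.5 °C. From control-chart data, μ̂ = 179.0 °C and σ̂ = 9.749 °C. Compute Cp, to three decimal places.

Cp = (USL − LSL) / (6σ̂) = (211.5 − 148.1) / (6 × 9.749) = 63.4000 / 58.4940 = 1.0839

1.084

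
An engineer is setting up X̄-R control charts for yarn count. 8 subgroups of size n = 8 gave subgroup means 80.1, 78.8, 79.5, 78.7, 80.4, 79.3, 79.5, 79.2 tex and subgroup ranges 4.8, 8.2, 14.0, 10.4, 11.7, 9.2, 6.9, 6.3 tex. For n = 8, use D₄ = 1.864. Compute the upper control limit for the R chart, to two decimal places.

16.66

R̄ = (4.8 + 8.2 + 14.0 + 10.4 + 11.7 + 9.2 + 6.9 + 6.3) / 8 = 71.5000 / 8 = 8.9375
UCL_R = D₄·R̄ = 1.864 × 8.9375 = 16.6595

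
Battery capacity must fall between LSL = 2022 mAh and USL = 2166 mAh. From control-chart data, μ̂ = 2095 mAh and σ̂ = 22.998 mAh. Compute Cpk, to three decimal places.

1.029

Cpu = (USL − μ̂) / (3σ̂) = (2166 − 2095) / (3 × 22.998) = 1.0291; Cpl = (μ̂ − LSL) / (3σ̂) = (2095 − 2022) / (3 × 22.998) = 1.0581; Cpk = min(Cpu, Cpl) = 1.0291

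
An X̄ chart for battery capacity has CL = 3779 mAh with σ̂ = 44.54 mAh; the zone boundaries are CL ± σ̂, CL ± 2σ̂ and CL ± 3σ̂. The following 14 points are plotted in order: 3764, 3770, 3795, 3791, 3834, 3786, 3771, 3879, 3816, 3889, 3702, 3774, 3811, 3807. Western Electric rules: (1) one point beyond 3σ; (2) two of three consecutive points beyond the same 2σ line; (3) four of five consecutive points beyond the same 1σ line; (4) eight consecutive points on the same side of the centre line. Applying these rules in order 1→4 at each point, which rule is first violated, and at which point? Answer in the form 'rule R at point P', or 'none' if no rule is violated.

rule 2 at point 10

Zone of each point (C = within 1σ̂, B = 1σ̂–2σ̂, A = 2σ̂–3σ̂, * = beyond 3σ̂; sign = side of CL): 1:-C, 2:-C, 3:+C, 4:+C, 5:+B, 6:+C, 7:-C, 8:+A, 9:+C, 10:+A, 11:-B, 12:-C, 13:+C, 14:+C
Rule 2 (two of three consecutive points beyond the same 2σ limit) is satisfied at point 10.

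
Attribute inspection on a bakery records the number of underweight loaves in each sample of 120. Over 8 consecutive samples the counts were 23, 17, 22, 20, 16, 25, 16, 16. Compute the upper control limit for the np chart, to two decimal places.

31.47

p̄ = Σdᵢ / (k·n) = 155 / (8 × 120) = 0.16146
UCL = np̄ + 3·√(np̄(1−p̄)) = 19.3750 + 3 × √(19.3750×0.83854) = 19.3750 + 3 × 4.0307 = 31.4672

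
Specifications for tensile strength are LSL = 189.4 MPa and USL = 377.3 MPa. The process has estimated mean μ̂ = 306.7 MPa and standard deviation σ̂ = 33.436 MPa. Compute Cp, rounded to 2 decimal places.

0.94

Cp = (USL − LSL) / (6σ̂) = (377.3 − 189.4) / (6 × 33.436) = 187.9000 / 200.6160 = 0.9366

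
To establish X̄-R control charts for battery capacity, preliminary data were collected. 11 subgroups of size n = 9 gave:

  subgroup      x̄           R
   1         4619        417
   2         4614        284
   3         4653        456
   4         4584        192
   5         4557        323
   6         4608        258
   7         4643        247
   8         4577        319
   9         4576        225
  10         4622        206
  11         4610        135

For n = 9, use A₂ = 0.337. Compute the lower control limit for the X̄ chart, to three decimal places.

X̄̄ = (4619 + 4614 + 4653 + 4584 + 4557 + 4608 + 4643 + 4577 + 4576 + 4622 + 4610) / 11 = 50663.0000 / 11 = 4605.7273
R̄ = (417 + 284 + 456 + 192 + 323 + 258 + 247 + 319 + 225 + 206 + 135) / 11 = 3062.0000 / 11 = 278.3636
LCL = X̄̄ − A₂·R̄ = 4605.7273 − 0.337 × 278.3636 = 4511.9187

4511.919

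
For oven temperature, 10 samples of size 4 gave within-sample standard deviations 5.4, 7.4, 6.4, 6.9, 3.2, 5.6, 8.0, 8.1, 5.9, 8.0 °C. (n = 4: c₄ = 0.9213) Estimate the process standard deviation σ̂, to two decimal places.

7.04

s̄ = (5.4 + 7.4 + 6.4 + 6.9 + 3.2 + 5.6 + 8.0 + 8.1 + 5.9 + 8.0) / 10 = 6.4900
σ̂ = s̄ / c₄ = 6.4900 / 0.9213 = 7.0444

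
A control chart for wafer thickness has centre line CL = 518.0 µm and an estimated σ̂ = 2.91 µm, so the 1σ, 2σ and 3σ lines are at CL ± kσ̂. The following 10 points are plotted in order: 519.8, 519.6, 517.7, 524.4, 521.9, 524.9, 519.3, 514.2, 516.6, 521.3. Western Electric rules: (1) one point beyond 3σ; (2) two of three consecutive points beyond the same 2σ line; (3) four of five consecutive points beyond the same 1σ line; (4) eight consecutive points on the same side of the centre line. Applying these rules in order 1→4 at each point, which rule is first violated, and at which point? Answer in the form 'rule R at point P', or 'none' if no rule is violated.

rule 2 at point 6

Zone of each point (C = within 1σ̂, B = 1σ̂–2σ̂, A = 2σ̂–3σ̂, * = beyond 3σ̂; sign = side of CL): 1:+C, 2:+C, 3:-C, 4:+A, 5:+B, 6:+A, 7:+C, 8:-B, 9:-C, 10:+B
Rule 2 (two of three consecutive points beyond the same 2σ limit) is satisfied at point 6.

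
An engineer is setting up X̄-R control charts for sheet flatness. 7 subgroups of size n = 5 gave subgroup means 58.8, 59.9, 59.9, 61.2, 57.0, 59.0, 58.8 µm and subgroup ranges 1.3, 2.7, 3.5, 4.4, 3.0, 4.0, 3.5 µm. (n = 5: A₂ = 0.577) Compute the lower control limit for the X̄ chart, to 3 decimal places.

57.382

X̄̄ = (58.8 + 59.9 + 59.9 + 61.2 + 57.0 + 59.0 + 58.8) / 7 = 414.6000 / 7 = 59.2286
R̄ = (1.3 + 2.7 + 3.5 + 4.4 + 3.0 + 4.0 + 3.5) / 7 = 22.4000 / 7 = 3.2000
LCL = X̄̄ − A₂·R̄ = 59.2286 − 0.577 × 3.2000 = 57.3822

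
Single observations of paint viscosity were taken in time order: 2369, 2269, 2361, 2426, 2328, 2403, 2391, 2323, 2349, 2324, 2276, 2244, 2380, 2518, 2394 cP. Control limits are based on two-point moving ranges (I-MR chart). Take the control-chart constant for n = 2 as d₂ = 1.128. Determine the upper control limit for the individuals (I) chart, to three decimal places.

2554.378

X̄ = (2369 + 2269 + 2361 + 2426 + 2328 + 2403 + 2391 + 2323 + 2349 + 2324 + 2276 + 2244 + 2380 + 2518 + 2394) / 15 = 2357.0000
Moving ranges: 100, 92, 65, 98, 75, 12, 68, 26, 25, 48, 32, 136, 138, 124; M̄R̄ = 1039.0000 / 14 = 74.2143
UCL = X̄ + 3·M̄R̄/d₂ = 2357.0000 + 3 × 74.2143 / 1.128 = 2554.3784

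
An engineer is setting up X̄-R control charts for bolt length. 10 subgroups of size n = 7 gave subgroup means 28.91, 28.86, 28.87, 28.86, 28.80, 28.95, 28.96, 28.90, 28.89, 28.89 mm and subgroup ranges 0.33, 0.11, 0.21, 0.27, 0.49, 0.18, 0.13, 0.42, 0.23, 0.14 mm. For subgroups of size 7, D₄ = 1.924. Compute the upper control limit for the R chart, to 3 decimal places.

R̄ = (0.33 + 0.11 + 0.21 + 0.27 + 0.49 + 0.18 + 0.13 + 0.42 + 0.23 + 0.14) / 10 = 2.5100 / 10 = 0.2510
UCL_R = D₄·R̄ = 1.924 × 0.2510 = 0.4829

0.483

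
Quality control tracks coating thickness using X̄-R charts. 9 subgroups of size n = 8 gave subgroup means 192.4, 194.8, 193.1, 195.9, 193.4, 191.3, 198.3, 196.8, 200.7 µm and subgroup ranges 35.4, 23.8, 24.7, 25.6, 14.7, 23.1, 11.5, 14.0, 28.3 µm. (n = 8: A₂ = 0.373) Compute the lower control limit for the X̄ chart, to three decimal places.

186.854

X̄̄ = (192.4 + 194.8 + 193.1 + 195.9 + 193.4 + 191.3 + 198.3 + 196.8 + 200.7) / 9 = 1756.7000 / 9 = 195.1889
R̄ = (35.4 + 23.8 + 24.7 + 25.6 + 14.7 + 23.1 + 11.5 + 14.0 + 28.3) / 9 = 201.1000 / 9 = 22.3444
LCL = X̄̄ − A₂·R̄ = 195.1889 − 0.373 × 22.3444 = 186.8544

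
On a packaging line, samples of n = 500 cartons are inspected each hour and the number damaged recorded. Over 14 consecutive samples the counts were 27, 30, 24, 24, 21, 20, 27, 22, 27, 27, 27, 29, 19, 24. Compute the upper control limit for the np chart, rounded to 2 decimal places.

p̄ = Σdᵢ / (k·n) = 348 / (14 × 500) = 0.04971
UCL = np̄ + 3·√(np̄(1−p̄)) = 24.8571 + 3 × √(24.8571×0.95029) = 24.8571 + 3 × 4.8602 = 39.4377

39.44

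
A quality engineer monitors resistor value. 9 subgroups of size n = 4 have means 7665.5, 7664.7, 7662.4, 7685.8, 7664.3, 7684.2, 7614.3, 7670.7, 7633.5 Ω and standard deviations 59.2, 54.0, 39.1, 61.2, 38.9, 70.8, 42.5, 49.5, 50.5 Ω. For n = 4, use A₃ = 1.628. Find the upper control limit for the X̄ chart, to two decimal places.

7744.84

X̄̄ = (7665.5 + 7664.7 + 7662.4 + 7685.8 + 7664.3 + 7684.2 + 7614.3 + 7670.7 + 7633.5) / 9 = 7660.6000
s̄ = (59.2 + 54.0 + 39.1 + 61.2 + 38.9 + 70.8 + 42.5 + 49.5 + 50.5) / 9 = 51.7444
UCL = X̄̄ + A₃·s̄ = 7660.6000 + 1.628 × 51.7444 = 7744.8400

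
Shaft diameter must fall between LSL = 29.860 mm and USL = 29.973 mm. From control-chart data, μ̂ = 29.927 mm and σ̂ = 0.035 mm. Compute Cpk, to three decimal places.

0.438

Cpu = (USL − μ̂) / (3σ̂) = (29.973 − 29.927) / (3 × 0.035) = 0.4381; Cpl = (μ̂ − LSL) / (3σ̂) = (29.927 − 29.860) / (3 × 0.035) = 0.6381; Cpk = min(Cpu, Cpl) = 0.4381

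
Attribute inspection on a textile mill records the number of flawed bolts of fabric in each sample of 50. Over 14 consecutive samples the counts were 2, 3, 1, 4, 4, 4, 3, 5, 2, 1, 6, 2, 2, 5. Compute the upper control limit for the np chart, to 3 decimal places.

8.291

p̄ = Σdᵢ / (k·n) = 44 / (14 × 50) = 0.06286
UCL = np̄ + 3·√(np̄(1−p̄)) = 3.1429 + 3 × √(3.1429×0.93714) = 3.1429 + 3 × 1.7162 = 8.2914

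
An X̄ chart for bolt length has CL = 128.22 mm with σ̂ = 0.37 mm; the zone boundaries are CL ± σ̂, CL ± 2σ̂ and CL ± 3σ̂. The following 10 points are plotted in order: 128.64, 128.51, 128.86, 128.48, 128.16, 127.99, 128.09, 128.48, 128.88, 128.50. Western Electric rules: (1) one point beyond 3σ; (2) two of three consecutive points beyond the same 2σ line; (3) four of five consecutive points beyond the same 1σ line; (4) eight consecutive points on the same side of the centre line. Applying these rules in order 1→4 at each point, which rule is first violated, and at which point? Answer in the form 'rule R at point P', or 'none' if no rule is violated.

none

Zone of each point (C = within 1σ̂, B = 1σ̂–2σ̂, A = 2σ̂–3σ̂, * = beyond 3σ̂; sign = side of CL): 1:+B, 2:+C, 3:+B, 4:+C, 5:-C, 6:-C, 7:-C, 8:+C, 9:+B, 10:+C
No rule fires across all 10 points.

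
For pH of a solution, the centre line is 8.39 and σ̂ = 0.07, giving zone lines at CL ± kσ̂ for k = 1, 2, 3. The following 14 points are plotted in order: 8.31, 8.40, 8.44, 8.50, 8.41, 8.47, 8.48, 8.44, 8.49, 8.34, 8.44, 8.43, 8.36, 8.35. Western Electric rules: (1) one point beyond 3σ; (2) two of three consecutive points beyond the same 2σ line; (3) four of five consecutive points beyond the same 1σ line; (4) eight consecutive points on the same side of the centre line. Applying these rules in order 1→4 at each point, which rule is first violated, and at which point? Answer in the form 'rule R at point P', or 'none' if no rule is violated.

rule 4 at point 9

Zone of each point (C = within 1σ̂, B = 1σ̂–2σ̂, A = 2σ̂–3σ̂, * = beyond 3σ̂; sign = side of CL): 1:-B, 2:+C, 3:+C, 4:+B, 5:+C, 6:+B, 7:+B, 8:+C, 9:+B, 10:-C, 11:+C, 12:+C, 13:-C, 14:-C
Rule 4 (eight consecutive points on the same side of the centre line) is satisfied at point 9.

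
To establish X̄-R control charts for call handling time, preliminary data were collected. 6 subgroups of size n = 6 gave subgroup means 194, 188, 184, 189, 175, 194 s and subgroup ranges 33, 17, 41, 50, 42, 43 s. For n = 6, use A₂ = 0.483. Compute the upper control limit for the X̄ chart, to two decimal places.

X̄̄ = (194 + 188 + 184 + 189 + 175 + 194) / 6 = 1124.0000 / 6 = 187.3333
R̄ = (33 + 17 + 41 + 50 + 42 + 43) / 6 = 226.0000 / 6 = 37.6667
UCL = X̄̄ + A₂·R̄ = 187.3333 + 0.483 × 37.6667 = 205.5263

205.53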